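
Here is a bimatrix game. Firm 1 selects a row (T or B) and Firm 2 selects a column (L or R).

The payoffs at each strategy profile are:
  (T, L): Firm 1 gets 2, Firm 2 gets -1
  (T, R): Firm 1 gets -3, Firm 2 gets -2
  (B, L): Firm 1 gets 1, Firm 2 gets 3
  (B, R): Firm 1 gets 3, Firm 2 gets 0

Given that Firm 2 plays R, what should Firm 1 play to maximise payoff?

B

Against R, Firm 1 earns -3 from T and 3 from B.
So B is the best response.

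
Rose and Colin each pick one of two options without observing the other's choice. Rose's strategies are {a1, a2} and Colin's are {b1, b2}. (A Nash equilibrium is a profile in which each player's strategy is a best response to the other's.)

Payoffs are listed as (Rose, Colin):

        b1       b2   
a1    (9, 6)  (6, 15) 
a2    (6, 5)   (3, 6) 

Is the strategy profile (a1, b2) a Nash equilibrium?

Yes

At (a1, b2), Rose earns 6; switching to a2 would give 3, so Rose has no profitable deviation.
Colin earns 15; switching to b1 would give 6, so Colin has no profitable deviation.
Neither player can gain by a unilateral deviation, so this profile is a Nash equilibrium.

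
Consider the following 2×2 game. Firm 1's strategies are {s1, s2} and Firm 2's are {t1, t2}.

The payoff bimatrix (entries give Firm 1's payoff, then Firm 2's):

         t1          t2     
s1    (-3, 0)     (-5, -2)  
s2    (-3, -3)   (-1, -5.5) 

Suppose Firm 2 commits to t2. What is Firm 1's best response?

Against t2, Firm 1 earns -5 from s1 and -1 from s2.
So s2 is the best response.

s2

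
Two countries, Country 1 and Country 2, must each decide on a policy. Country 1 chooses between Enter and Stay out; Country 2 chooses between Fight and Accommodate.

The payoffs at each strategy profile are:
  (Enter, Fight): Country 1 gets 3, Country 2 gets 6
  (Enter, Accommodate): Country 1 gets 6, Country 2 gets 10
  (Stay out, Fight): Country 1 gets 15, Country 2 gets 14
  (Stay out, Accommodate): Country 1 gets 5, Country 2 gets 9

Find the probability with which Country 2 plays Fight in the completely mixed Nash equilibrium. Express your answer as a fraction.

Let c be the probability that Country 2 plays Fight. In a completely mixed equilibrium, Country 1 must be indifferent between Enter and Stay out.
Country 1's expected payoff from Enter is 3c + 6(1−c); from Stay out it is 15c + 5(1−c).
Setting these equal: −3c + 6 = 10c + 5, so c = 1/13.

1/13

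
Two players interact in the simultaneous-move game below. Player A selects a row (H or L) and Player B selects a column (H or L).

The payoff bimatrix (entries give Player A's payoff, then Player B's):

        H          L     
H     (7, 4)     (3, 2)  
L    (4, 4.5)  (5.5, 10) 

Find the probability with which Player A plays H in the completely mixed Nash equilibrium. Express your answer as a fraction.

Let r be the probability that Player A plays H. In a completely mixed equilibrium, Player B must be indifferent between H and L.
Player B's expected payoff from H is 4r + 4.5(1−r); from L it is 2r + 10(1−r).
Setting these equal: −0.5r + 4.5 = −8r + 10, so r = 11/15.

11/15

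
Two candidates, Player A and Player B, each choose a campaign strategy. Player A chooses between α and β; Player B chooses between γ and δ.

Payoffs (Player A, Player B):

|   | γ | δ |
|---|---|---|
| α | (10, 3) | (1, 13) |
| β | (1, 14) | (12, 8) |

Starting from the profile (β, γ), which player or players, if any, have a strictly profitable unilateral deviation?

Player A at (β, γ) earns 1; deviating to α yields 10 — a strict improvement.
Player B earns 14; deviating to δ yields 8 — not better.
Only Player A has a strictly profitable deviation.

Player A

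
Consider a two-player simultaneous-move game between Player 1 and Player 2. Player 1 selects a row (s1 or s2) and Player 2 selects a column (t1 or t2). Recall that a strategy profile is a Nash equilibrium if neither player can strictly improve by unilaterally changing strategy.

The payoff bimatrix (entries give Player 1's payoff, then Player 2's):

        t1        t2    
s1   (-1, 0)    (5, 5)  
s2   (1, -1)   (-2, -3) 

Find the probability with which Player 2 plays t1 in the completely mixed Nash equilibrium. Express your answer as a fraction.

7/9

Let c be the probability that Player 2 plays t1. In a completely mixed equilibrium, Player 1 must be indifferent between s1 and s2.
Player 1's expected payoff from s1 is −c + 5(1−c); from s2 it is c − 2(1−c).
Setting these equal: −6c + 5 = 3c − 2, so c = 7/9.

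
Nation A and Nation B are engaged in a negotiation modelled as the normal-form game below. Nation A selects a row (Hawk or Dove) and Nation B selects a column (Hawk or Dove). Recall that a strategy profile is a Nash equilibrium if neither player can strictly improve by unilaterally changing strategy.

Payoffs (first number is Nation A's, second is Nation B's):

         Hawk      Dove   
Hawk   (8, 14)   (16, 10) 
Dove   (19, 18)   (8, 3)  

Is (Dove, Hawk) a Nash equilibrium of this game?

At (Dove, Hawk), Nation A earns 19; switching to Hawk would give 8, so Nation A has no profitable deviation.
Nation B earns 18; switching to Dove would give 3, so Nation B has no profitable deviation.
Neither player can gain by a unilateral deviation, so this profile is a Nash equilibrium.

Yes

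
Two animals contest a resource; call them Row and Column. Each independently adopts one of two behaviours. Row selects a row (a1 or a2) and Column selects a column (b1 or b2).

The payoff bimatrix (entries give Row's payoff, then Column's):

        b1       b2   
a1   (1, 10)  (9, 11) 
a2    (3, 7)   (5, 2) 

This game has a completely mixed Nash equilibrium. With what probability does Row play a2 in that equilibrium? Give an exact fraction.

1/6

Let r be the probability that Row plays a1. In a completely mixed equilibrium, Column must be indifferent between b1 and b2.
Column's expected payoff from b1 is 10r + 7(1−r); from b2 it is 11r + 2(1−r).
Setting these equal: 3r + 7 = 9r + 2, so r = 5/6.
Therefore Row plays a2 with probability 1 − 5/6 = 1/6.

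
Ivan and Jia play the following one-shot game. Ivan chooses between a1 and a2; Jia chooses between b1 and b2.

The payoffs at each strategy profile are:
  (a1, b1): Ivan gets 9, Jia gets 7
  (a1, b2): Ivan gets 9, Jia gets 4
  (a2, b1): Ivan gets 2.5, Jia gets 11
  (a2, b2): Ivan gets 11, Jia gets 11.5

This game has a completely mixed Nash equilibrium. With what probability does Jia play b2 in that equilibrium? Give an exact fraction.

Let c be the probability that Jia plays b1. In a completely mixed equilibrium, Ivan must be indifferent between a1 and a2.
Ivan's expected payoff from a1 is 9c + 9(1−c); from a2 it is 2.5c + 11(1−c).
Setting these equal: 9 = −8.5c + 11, so c = 4/17.
Therefore Jia plays b2 with probability 1 − 4/17 = 13/17.

13/17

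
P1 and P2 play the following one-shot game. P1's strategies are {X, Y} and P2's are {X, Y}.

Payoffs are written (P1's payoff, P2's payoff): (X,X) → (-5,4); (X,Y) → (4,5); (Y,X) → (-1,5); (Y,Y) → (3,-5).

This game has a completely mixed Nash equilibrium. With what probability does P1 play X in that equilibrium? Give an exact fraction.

Let p be the probability that P1 plays X. In a completely mixed equilibrium, P2 must be indifferent between X and Y.
P2's expected payoff from X is 4p + 5(1−p); from Y it is 5p − 5(1−p).
Setting these equal: −p + 5 = 10p − 5, so p = 10/11.

10/11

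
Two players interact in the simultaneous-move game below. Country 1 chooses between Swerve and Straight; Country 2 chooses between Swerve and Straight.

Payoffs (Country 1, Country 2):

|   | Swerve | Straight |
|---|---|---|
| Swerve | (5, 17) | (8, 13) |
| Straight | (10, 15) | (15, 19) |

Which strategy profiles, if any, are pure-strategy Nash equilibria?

(Straight, Straight)

(Swerve, Swerve): Country 1 prefers Straight (10 > 5) — not an equilibrium.
(Swerve, Straight): Country 1 prefers Straight (15 > 8); Country 2 prefers Swerve (17 > 13) — not an equilibrium.
(Straight, Swerve): Country 2 prefers Straight (19 > 15) — not an equilibrium.
(Straight, Straight): Country 1 gets 15 ≥ 8 from Swerve, and Country 2 gets 19 ≥ 15 from Swerve — Nash equilibrium.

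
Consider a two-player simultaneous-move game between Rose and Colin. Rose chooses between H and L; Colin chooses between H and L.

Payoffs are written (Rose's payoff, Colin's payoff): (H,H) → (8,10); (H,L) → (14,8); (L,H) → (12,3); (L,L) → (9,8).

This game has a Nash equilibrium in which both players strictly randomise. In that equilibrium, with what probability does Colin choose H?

Let c be the probability that Colin plays H. In a completely mixed equilibrium, Rose must be indifferent between H and L.
Rose's expected payoff from H is 8c + 14(1−c); from L it is 12c + 9(1−c).
Setting these equal: −6c + 14 = 3c + 9, so c = 5/9.

5/9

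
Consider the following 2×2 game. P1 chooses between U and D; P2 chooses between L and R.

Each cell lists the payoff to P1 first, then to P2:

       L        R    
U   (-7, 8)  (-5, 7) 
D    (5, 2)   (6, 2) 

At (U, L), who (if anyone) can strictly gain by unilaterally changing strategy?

P1 at (U, L) earns -7; deviating to D yields 5 — a strict improvement.
P2 earns 8; deviating to R yields 7 — not better.
Only P1 has a strictly profitable deviation.

P1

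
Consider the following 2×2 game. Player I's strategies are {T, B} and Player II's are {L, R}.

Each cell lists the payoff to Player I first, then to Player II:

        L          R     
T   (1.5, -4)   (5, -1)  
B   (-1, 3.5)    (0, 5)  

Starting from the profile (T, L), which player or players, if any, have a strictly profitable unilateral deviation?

Player I at (T, L) earns 1.5; deviating to B yields -1 — not better.
Player II earns -4; deviating to R yields -1 — a strict improvement.
Only Player II has a strictly profitable deviation.

Player II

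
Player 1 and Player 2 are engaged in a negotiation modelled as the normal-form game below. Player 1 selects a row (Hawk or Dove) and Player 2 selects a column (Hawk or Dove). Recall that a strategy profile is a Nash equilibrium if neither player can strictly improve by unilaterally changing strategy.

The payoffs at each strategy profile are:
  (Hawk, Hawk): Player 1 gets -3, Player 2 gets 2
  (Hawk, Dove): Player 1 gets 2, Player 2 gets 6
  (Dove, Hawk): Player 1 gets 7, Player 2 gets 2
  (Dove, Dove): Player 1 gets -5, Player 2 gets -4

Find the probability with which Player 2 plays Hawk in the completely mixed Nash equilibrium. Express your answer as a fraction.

Let q be the probability that Player 2 plays Hawk. In a completely mixed equilibrium, Player 1 must be indifferent between Hawk and Dove.
Player 1's expected payoff from Hawk is −3q + 2(1−q); from Dove it is 7q − 5(1−q).
Setting these equal: −5q + 2 = 12q − 5, so q = 7/17.

7/17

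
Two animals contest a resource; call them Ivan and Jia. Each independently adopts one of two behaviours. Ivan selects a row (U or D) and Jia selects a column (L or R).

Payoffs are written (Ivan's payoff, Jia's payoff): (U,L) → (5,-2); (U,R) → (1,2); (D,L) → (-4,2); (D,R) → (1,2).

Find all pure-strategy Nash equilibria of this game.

(U, R) and (D, R)

(U, L): Jia prefers R (2 > -2) — not an equilibrium.
(U, R): Ivan gets 1 ≥ 1 from D, and Jia gets 2 ≥ -2 from L — Nash equilibrium.
(D, L): Ivan prefers U (5 > -4) — not an equilibrium.
(D, R): Ivan gets 1 ≥ 1 from U, and Jia gets 2 ≥ 2 from L — Nash equilibrium.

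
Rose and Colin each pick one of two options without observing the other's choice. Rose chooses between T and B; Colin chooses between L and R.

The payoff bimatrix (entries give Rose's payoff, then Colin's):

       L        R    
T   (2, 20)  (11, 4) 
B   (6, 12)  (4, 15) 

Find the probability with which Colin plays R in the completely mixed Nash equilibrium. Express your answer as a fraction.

Let y be the probability that Colin plays L. In a completely mixed equilibrium, Rose must be indifferent between T and B.
Rose's expected payoff from T is 2y + 11(1−y); from B it is 6y + 4(1−y).
Setting these equal: −9y + 11 = 2y + 4, so y = 7/11.
Therefore Colin plays R with probability 1 − 7/11 = 4/11.

4/11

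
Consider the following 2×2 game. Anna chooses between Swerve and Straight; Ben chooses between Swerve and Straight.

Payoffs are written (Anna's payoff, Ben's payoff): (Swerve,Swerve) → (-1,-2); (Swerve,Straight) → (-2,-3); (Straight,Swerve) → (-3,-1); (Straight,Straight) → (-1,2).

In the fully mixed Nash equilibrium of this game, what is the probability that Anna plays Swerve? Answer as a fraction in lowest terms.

3/4

Let p be the probability that Anna plays Swerve. In a completely mixed equilibrium, Ben must be indifferent between Swerve and Straight.
Ben's expected payoff from Swerve is −2p − (1−p); from Straight it is −3p + 2(1−p).
Setting these equal: −p − 1 = −5p + 2, so p = 3/4.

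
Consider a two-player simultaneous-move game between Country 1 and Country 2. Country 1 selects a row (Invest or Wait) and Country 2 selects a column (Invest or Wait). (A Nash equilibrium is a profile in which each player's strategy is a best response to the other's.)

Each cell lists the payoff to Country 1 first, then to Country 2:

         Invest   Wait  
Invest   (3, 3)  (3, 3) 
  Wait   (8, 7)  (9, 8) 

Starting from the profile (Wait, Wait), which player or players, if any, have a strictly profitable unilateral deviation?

Neither

Country 1 at (Wait, Wait) earns 9; deviating to Invest yields 3 — not better.
Country 2 earns 8; deviating to Invest yields 7 — not better.
Neither player can strictly improve; the profile is a Nash equilibrium.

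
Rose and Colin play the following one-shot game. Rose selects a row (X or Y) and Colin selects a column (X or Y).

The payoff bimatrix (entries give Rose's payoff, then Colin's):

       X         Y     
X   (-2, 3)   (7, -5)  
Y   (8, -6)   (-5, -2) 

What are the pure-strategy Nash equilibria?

(X, X): Rose prefers Y (8 > -2) — not an equilibrium.
(X, Y): Colin prefers X (3 > -5) — not an equilibrium.
(Y, X): Colin prefers Y (-2 > -6) — not an equilibrium.
(Y, Y): Rose prefers X (7 > -5) — not an equilibrium.

none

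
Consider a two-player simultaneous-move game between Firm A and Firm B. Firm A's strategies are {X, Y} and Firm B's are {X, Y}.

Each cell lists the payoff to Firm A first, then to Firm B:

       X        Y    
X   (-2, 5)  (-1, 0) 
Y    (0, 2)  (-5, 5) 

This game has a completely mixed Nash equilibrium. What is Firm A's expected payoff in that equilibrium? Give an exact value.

-5/3

First find q, the probability Firm B plays X, from Firm A's indifference between X and Y: −2q − (1−q) = −5(1−q), giving q = 2/3.
Since Firm A is indifferent in equilibrium, Firm A's expected payoff equals the payoff from either row against (2/3, 1/3). Using X: −2(2/3) − (1/3) = -5/3.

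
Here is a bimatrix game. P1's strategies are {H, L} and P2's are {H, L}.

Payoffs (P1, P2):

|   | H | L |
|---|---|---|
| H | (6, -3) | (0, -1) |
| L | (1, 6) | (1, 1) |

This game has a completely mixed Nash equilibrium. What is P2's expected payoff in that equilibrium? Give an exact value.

First find x, the probability P1 plays H, from P2's indifference between H and L: −3x + 6(1−x) = −x + (1−x), giving x = 5/7.
Since P2 is indifferent in equilibrium, P2's expected payoff equals the payoff from either column against (5/7, 2/7). Using H: −3(5/7) + 6(2/7) = -3/7.

-3/7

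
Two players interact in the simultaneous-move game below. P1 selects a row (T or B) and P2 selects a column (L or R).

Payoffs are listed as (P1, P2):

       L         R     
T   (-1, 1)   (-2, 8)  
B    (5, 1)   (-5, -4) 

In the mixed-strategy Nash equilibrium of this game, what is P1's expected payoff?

-5/3

First find y, the probability P2 plays L, from P1's indifference between T and B: −y − 2(1−y) = 5y − 5(1−y), giving y = 1/3.
Since P1 is indifferent in equilibrium, P1's expected payoff equals the payoff from either row against (1/3, 2/3). Using T: −(1/3) − 2(2/3) = -5/3.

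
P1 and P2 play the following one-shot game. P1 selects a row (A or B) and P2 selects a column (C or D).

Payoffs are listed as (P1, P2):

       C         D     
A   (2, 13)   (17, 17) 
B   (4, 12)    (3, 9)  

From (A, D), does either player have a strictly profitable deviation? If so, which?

Neither

P1 at (A, D) earns 17; deviating to B yields 3 — not better.
P2 earns 17; deviating to C yields 13 — not better.
Neither player can strictly improve; the profile is a Nash equilibrium.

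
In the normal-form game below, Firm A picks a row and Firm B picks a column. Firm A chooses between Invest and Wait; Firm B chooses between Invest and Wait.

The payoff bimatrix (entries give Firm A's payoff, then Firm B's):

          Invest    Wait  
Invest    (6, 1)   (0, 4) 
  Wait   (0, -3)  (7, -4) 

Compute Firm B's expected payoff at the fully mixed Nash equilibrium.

-2

First find p, the probability Firm A plays Invest, from Firm B's indifference between Invest and Wait: p − 3(1−p) = 4p − 4(1−p), giving p = 1/4.
Since Firm B is indifferent in equilibrium, Firm B's expected payoff equals the payoff from either column against (1/4, 3/4). Using Invest: (1/4) − 3(3/4) = -2.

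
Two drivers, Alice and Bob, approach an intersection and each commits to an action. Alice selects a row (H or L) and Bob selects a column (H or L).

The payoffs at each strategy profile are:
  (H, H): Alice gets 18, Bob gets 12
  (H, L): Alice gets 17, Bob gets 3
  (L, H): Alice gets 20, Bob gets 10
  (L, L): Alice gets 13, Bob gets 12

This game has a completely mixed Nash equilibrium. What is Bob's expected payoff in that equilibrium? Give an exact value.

114/11

First find x, the probability Alice plays H, from Bob's indifference between H and L: 12x + 10(1−x) = 3x + 12(1−x), giving x = 2/11.
Since Bob is indifferent in equilibrium, Bob's expected payoff equals the payoff from either column against (2/11, 9/11). Using H: 12(2/11) + 10(9/11) = 114/11.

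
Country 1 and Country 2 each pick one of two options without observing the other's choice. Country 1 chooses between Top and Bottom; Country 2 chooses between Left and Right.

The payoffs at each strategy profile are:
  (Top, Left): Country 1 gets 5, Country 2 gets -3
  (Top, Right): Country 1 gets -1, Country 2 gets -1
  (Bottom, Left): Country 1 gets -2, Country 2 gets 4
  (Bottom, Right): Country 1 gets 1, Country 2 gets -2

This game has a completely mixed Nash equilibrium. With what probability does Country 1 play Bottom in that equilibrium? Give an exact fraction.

Let r be the probability that Country 1 plays Top. In a completely mixed equilibrium, Country 2 must be indifferent between Left and Right.
Country 2's expected payoff from Left is −3r + 4(1−r); from Right it is −r − 2(1−r).
Setting these equal: −7r + 4 = r − 2, so r = 3/4.
Therefore Country 1 plays Bottom with probability 1 − 3/4 = 1/4.

1/4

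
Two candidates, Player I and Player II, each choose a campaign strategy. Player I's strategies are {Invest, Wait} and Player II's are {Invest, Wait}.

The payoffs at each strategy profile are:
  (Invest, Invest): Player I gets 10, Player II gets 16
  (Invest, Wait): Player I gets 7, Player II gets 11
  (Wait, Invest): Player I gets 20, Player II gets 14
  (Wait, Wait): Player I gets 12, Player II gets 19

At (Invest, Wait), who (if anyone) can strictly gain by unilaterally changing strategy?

Player I at (Invest, Wait) earns 7; deviating to Wait yields 12 — a strict improvement.
Player II earns 11; deviating to Invest yields 16 — a strict improvement.
Both Player I and Player II have strictly profitable deviations.

Both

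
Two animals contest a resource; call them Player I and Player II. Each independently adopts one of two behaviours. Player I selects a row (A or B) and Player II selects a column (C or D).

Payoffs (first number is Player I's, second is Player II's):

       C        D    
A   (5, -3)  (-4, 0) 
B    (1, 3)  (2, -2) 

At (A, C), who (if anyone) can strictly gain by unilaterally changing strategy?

Player I at (A, C) earns 5; deviating to B yields 1 — not better.
Player II earns -3; deviating to D yields 0 — a strict improvement.
Only Player II has a strictly profitable deviation.

Player II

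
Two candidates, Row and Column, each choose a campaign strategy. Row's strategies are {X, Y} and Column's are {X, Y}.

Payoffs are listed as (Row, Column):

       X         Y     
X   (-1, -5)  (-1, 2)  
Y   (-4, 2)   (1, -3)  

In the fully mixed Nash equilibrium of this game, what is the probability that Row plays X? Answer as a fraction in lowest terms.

Let p be the probability that Row plays X. In a completely mixed equilibrium, Column must be indifferent between X and Y.
Column's expected payoff from X is −5p + 2(1−p); from Y it is 2p − 3(1−p).
Setting these equal: −7p + 2 = 5p − 3, so p = 5/12.

5/12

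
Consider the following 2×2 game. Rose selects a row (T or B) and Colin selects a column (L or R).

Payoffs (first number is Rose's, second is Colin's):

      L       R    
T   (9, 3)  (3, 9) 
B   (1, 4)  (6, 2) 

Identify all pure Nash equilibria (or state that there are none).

(T, L): Colin prefers R (9 > 3) — not an equilibrium.
(T, R): Rose prefers B (6 > 3) — not an equilibrium.
(B, L): Rose prefers T (9 > 1) — not an equilibrium.
(B, R): Colin prefers L (4 > 2) — not an equilibrium.

none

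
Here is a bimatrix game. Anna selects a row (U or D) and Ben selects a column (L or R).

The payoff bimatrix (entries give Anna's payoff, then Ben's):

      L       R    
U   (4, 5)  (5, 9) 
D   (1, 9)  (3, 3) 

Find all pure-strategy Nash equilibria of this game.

(U, L): Ben prefers R (9 > 5) — not an equilibrium.
(U, R): Anna gets 5 ≥ 3 from D, and Ben gets 9 ≥ 5 from L — Nash equilibrium.
(D, L): Anna prefers U (4 > 1) — not an equilibrium.
(D, R): Anna prefers U (5 > 3); Ben prefers L (9 > 3) — not an equilibrium.

(U, R)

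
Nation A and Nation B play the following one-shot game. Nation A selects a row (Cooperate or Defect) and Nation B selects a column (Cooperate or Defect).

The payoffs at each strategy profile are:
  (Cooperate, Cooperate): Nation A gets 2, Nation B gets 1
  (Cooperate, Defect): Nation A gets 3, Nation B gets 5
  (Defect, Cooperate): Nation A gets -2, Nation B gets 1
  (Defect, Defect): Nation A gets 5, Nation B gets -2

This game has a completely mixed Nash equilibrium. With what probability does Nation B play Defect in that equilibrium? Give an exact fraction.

Let q be the probability that Nation B plays Cooperate. In a completely mixed equilibrium, Nation A must be indifferent between Cooperate and Defect.
Nation A's expected payoff from Cooperate is 2q + 3(1−q); from Defect it is −2q + 5(1−q).
Setting these equal: −q + 3 = −7q + 5, so q = 1/3.
Therefore Nation B plays Defect with probability 1 − 1/3 = 2/3.

2/3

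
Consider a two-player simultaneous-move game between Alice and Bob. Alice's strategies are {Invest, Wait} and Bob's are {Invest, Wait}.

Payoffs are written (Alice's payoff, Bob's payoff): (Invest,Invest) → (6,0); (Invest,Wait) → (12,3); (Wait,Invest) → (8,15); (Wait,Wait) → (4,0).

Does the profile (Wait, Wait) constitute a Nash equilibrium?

No

At (Wait, Wait), Alice earns 4; switching to Invest would give 12, so Alice would deviate.
Bob earns 0; switching to Invest would give 15, so Bob would deviate.
Since at least one player can profitably deviate, this is not a Nash equilibrium.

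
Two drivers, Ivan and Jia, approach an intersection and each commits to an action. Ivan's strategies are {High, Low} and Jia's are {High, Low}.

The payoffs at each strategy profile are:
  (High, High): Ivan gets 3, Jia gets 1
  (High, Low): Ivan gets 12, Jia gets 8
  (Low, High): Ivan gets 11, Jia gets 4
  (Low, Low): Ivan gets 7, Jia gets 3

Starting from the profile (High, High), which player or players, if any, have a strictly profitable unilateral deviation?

Ivan at (High, High) earns 3; deviating to Low yields 11 — a strict improvement.
Jia earns 1; deviating to Low yields 8 — a strict improvement.
Both Ivan and Jia have strictly profitable deviations.

Both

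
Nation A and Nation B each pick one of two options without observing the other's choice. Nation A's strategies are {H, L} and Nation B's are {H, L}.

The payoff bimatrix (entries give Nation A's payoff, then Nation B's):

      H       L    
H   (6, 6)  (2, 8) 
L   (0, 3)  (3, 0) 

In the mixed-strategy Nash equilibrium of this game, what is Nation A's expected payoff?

First find y, the probability Nation B plays H, from Nation A's indifference between H and L: 6y + 2(1−y) = 3(1−y), giving y = 1/7.
Since Nation A is indifferent in equilibrium, Nation A's expected payoff equals the payoff from either row against (1/7, 6/7). Using H: 6(1/7) + 2(6/7) = 18/7.

18/7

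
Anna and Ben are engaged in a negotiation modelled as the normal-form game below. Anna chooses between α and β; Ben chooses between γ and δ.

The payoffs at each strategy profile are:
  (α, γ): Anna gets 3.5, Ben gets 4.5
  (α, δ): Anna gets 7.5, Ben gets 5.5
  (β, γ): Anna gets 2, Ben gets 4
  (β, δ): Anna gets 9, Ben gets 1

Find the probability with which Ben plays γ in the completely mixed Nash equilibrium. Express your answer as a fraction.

Let y be the probability that Ben plays γ. In a completely mixed equilibrium, Anna must be indifferent between α and β.
Anna's expected payoff from α is 3.5y + 7.5(1−y); from β it is 2y + 9(1−y).
Setting these equal: −4y + 7.5 = −7y + 9, so y = 1/2.

1/2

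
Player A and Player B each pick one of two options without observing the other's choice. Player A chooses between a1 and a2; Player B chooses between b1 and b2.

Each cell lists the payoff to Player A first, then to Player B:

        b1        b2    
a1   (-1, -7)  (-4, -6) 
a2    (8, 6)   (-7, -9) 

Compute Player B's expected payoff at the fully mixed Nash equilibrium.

First find x, the probability Player A plays a1, from Player B's indifference between b1 and b2: −7x + 6(1−x) = −6x − 9(1−x), giving x = 15/16.
Since Player B is indifferent in equilibrium, Player B's expected payoff equals the payoff from either column against (15/16, 1/16). Using b1: −7(15/16) + 6(1/16) = -99/16.

-99/16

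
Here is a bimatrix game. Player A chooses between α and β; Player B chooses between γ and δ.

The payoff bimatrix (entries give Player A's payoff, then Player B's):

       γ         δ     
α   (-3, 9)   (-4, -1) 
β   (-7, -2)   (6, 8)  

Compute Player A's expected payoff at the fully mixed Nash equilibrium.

-23/7

First find y, the probability Player B plays γ, from Player A's indifference between α and β: −3y − 4(1−y) = −7y + 6(1−y), giving y = 5/7.
Since Player A is indifferent in equilibrium, Player A's expected payoff equals the payoff from either row against (5/7, 2/7). Using α: −3(5/7) − 4(2/7) = -23/7.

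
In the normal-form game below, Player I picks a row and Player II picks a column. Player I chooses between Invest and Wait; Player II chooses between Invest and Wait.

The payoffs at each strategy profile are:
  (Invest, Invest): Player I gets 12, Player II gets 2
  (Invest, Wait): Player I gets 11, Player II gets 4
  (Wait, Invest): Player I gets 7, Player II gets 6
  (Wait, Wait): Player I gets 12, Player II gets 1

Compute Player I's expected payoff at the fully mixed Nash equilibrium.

67/6

First find q, the probability Player II plays Invest, from Player I's indifference between Invest and Wait: 12q + 11(1−q) = 7q + 12(1−q), giving q = 1/6.
Since Player I is indifferent in equilibrium, Player I's expected payoff equals the payoff from either row against (1/6, 5/6). Using Invest: 12(1/6) + 11(5/6) = 67/6.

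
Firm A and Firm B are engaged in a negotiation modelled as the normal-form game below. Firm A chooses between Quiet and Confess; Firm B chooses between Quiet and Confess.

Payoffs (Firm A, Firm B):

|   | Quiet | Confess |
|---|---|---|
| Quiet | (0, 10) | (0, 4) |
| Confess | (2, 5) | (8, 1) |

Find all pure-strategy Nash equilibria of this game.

(Quiet, Quiet): Firm A prefers Confess (2 > 0) — not an equilibrium.
(Quiet, Confess): Firm A prefers Confess (8 > 0); Firm B prefers Quiet (10 > 4) — not an equilibrium.
(Confess, Quiet): Firm A gets 2 ≥ 0 from Quiet, and Firm B gets 5 ≥ 1 from Confess — Nash equilibrium.
(Confess, Confess): Firm B prefers Quiet (5 > 1) — not an equilibrium.

(Confess, Quiet)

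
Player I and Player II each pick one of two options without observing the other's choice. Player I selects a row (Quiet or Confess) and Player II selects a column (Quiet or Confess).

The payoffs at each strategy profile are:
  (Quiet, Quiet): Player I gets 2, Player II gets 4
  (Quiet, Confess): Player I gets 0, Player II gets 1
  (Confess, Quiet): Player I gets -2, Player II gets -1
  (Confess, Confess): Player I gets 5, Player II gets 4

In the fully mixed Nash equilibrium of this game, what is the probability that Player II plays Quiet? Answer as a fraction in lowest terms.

Let q be the probability that Player II plays Quiet. In a completely mixed equilibrium, Player I must be indifferent between Quiet and Confess.
Player I's expected payoff from Quiet is 2q; from Confess it is −2q + 5(1−q).
Setting these equal: 2q = −7q + 5, so q = 5/9.

5/9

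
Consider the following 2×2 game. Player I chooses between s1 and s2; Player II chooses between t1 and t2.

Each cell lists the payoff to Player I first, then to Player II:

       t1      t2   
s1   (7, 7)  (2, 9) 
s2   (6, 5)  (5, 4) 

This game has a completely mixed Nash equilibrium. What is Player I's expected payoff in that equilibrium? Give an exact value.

First find y, the probability Player II plays t1, from Player I's indifference between s1 and s2: 7y + 2(1−y) = 6y + 5(1−y), giving y = 3/4.
Since Player I is indifferent in equilibrium, Player I's expected payoff equals the payoff from either row against (3/4, 1/4). Using s1: 7(3/4) + 2(1/4) = 23/4.

23/4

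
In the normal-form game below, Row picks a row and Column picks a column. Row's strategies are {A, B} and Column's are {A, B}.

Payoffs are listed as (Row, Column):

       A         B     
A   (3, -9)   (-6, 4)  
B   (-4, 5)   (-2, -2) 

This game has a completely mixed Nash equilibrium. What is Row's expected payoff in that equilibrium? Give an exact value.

First find y, the probability Column plays A, from Row's indifference between A and B: 3y − 6(1−y) = −4y − 2(1−y), giving y = 4/11.
Since Row is indifferent in equilibrium, Row's expected payoff equals the payoff from either row against (4/11, 7/11). Using A: 3(4/11) − 6(7/11) = -30/11.

-30/11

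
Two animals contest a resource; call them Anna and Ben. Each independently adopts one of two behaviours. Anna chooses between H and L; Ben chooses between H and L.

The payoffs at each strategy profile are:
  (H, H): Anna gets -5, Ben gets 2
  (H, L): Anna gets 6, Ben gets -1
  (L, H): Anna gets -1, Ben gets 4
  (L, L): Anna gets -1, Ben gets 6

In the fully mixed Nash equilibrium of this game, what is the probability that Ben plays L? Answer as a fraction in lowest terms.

4/11

Let c be the probability that Ben plays H. In a completely mixed equilibrium, Anna must be indifferent between H and L.
Anna's expected payoff from H is −5c + 6(1−c); from L it is −c − (1−c).
Setting these equal: −11c + 6 = -1, so c = 7/11.
Therefore Ben plays L with probability 1 − 7/11 = 4/11.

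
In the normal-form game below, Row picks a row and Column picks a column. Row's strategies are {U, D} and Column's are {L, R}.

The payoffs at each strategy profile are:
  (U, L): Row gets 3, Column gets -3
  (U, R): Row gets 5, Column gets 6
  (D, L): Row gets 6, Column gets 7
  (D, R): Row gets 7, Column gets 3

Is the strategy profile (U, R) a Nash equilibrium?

At (U, R), Row earns 5; switching to D would give 7, so Row would deviate.
Column earns 6; switching to L would give -3, so Column has no profitable deviation.
Since at least one player can profitably deviate, this is not a Nash equilibrium.

No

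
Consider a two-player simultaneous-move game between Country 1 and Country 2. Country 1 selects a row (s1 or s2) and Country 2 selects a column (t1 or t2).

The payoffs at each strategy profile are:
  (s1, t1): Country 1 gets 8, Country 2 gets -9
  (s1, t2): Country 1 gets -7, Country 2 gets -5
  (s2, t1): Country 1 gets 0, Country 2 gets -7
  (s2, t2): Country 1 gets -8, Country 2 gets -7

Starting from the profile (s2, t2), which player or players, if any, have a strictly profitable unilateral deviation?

Country 1

Country 1 at (s2, t2) earns -8; deviating to s1 yields -7 — a strict improvement.
Country 2 earns -7; deviating to t1 yields -7 — not better.
Only Country 1 has a strictly profitable deviation.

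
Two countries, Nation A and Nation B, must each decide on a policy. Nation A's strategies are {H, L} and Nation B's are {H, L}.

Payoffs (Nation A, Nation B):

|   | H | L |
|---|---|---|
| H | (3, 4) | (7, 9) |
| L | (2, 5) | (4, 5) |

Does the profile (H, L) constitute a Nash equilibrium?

Yes

At (H, L), Nation A earns 7; switching to L would give 4, so Nation A has no profitable deviation.
Nation B earns 9; switching to H would give 4, so Nation B has no profitable deviation.
Neither player can gain by a unilateral deviation, so this profile is a Nash equilibrium.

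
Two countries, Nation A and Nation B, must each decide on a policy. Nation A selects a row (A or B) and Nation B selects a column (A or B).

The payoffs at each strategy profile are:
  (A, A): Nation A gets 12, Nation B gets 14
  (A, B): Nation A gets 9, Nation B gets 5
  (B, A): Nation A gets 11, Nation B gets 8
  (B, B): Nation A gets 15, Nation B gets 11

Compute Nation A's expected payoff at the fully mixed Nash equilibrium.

First find q, the probability Nation B plays A, from Nation A's indifference between A and B: 12q + 9(1−q) = 11q + 15(1−q), giving q = 6/7.
Since Nation A is indifferent in equilibrium, Nation A's expected payoff equals the payoff from either row against (6/7, 1/7). Using A: 12(6/7) + 9(1/7) = 81/7.

81/7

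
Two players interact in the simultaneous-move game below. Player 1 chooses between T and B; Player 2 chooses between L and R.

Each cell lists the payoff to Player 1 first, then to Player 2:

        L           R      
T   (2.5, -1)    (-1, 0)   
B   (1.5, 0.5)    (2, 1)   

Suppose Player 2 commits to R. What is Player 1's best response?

Against R, Player 1 earns -1 from T and 2 from B.
So B is the best response.

B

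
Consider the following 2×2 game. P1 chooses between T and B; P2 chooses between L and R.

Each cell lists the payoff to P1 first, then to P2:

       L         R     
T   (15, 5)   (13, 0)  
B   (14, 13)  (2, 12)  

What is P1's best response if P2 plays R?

T

Against R, P1 earns 13 from T and 2 from B.
So T is the best response.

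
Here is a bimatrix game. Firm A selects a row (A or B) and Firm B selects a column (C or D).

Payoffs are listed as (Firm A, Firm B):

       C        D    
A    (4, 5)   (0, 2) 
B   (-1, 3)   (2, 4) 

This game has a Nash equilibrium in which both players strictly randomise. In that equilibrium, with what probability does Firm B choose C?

Let q be the probability that Firm B plays C. In a completely mixed equilibrium, Firm A must be indifferent between A and B.
Firm A's expected payoff from A is 4q; from B it is −q + 2(1−q).
Setting these equal: 4q = −3q + 2, so q = 2/7.

2/7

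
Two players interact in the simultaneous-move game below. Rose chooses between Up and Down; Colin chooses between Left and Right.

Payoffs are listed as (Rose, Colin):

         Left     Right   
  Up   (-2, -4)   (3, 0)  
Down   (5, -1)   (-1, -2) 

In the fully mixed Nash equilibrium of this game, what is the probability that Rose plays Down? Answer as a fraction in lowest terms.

Let x be the probability that Rose plays Up. In a completely mixed equilibrium, Colin must be indifferent between Left and Right.
Colin's expected payoff from Left is −4x − (1−x); from Right it is −2(1−x).
Setting these equal: −3x − 1 = 2x − 2, so x = 1/5.
Therefore Rose plays Down with probability 1 − 1/5 = 4/5.

4/5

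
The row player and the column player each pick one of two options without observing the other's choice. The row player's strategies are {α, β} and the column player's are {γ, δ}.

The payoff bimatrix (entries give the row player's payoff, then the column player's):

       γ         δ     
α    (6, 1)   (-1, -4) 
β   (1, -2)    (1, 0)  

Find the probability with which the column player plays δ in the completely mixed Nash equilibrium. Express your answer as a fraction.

Let c be the probability that the column player plays γ. In a completely mixed equilibrium, the row player must be indifferent between α and β.
The row player's expected payoff from α is 6c − (1−c); from β it is c + (1−c).
Setting these equal: 7c − 1 = 1, so c = 2/7.
Therefore the column player plays δ with probability 1 − 2/7 = 5/7.

5/7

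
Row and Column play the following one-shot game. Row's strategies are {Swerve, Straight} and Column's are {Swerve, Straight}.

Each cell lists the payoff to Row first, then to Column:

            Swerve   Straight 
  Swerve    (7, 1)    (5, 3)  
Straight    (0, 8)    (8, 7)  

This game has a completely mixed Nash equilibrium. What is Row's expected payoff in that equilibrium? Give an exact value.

First find q, the probability Column plays Swerve, from Row's indifference between Swerve and Straight: 7q + 5(1−q) = 8(1−q), giving q = 3/10.
Since Row is indifferent in equilibrium, Row's expected payoff equals the payoff from either row against (3/10, 7/10). Using Swerve: 7(3/10) + 5(7/10) = 28/5.

28/5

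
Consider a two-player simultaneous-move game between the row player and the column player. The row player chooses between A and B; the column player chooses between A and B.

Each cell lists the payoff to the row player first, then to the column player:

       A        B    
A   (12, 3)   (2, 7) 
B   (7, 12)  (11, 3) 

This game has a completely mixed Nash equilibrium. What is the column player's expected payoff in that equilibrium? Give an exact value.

First find p, the probability the row player plays A, from the column player's indifference between A and B: 3p + 12(1−p) = 7p + 3(1−p), giving p = 9/13.
Since the column player is indifferent in equilibrium, the column player's expected payoff equals the payoff from either column against (9/13, 4/13). Using A: 3(9/13) + 12(4/13) = 75/13.

75/13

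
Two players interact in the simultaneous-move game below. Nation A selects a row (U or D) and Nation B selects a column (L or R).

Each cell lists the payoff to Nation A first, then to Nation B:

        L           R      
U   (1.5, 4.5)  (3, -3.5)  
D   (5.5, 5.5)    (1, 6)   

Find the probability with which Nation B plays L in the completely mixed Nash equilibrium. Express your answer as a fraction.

Let c be the probability that Nation B plays L. In a completely mixed equilibrium, Nation A must be indifferent between U and D.
Nation A's expected payoff from U is 1.5c + 3(1−c); from D it is 5.5c + (1−c).
Setting these equal: −1.5c + 3 = 4.5c + 1, so c = 1/3.

1/3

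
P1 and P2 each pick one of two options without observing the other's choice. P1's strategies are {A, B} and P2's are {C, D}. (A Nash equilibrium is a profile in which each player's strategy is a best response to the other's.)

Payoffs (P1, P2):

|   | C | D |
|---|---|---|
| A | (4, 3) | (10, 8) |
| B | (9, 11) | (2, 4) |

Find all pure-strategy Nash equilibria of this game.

(A, C): P1 prefers B (9 > 4); P2 prefers D (8 > 3) — not an equilibrium.
(A, D): P1 gets 10 ≥ 2 from B, and P2 gets 8 ≥ 3 from C — Nash equilibrium.
(B, C): P1 gets 9 ≥ 4 from A, and P2 gets 11 ≥ 4 from D — Nash equilibrium.
(B, D): P1 prefers A (10 > 2); P2 prefers C (11 > 4) — not an equilibrium.

(A, D) and (B, C)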